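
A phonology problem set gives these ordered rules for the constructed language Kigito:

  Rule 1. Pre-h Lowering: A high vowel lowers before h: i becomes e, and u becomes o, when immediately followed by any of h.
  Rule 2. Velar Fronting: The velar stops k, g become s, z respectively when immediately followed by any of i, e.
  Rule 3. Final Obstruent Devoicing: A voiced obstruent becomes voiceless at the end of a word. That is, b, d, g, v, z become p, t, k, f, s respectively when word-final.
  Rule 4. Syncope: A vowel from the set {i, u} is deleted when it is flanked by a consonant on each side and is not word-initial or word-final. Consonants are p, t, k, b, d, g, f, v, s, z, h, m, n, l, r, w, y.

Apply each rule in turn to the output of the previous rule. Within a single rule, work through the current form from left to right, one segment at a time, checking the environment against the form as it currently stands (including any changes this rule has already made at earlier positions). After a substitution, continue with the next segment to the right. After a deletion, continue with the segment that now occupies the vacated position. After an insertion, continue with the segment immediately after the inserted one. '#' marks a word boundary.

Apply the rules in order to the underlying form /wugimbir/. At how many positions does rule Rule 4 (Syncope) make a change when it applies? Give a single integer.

Rule 1 Pre-h Lowering: no change — [wugimbir]
Rule 2 Velar Fronting: [wugimbir] → [wuzimbir]
Rule 3 Final Obstruent Devoicing: no change — [wuzimbir]
Rule 4 Syncope: [wuzimbir] → [wzmbr]
Rule Rule 4 changed 3 position(s).

3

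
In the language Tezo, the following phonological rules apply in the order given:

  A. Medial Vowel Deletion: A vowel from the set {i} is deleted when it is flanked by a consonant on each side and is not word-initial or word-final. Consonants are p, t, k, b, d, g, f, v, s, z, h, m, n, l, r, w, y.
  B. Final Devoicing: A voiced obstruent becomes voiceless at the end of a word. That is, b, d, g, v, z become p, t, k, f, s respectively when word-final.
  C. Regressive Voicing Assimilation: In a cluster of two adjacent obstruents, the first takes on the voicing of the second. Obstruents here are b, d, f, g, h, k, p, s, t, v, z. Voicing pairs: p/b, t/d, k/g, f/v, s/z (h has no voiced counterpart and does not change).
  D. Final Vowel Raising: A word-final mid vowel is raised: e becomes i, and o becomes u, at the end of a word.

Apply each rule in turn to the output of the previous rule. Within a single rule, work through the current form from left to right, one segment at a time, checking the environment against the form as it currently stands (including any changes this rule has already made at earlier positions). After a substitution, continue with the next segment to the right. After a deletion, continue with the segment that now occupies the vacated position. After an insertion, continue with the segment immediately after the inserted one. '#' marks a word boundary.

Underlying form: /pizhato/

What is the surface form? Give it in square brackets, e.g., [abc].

A Medial Vowel Deletion: [pizhato] → [pzhato]
B Final Devoicing: no change — [pzhato]
C Regressive Voicing Assimilation: [pzhato] → [bshato]
D Final Vowel Raising: [bshato] → [bshatu]

[bshatu]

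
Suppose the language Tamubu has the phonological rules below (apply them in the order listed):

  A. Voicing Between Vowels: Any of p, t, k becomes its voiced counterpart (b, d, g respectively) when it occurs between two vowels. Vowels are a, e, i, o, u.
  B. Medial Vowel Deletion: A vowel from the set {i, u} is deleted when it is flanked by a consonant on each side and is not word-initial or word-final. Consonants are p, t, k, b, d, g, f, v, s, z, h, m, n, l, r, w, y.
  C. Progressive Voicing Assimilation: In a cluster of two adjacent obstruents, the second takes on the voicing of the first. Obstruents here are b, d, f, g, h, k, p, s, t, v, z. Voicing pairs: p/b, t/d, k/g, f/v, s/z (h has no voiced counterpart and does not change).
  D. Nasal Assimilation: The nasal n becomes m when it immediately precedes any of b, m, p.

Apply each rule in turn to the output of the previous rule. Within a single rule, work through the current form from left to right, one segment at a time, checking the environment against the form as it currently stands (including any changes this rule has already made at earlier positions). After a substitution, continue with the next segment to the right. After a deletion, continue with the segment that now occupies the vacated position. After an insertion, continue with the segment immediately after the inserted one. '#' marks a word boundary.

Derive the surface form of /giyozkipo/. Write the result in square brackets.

A Voicing Between Vowels: [giyozkipo] → [giyozkibo]
B Medial Vowel Deletion: [giyozkibo] → [gyozkbo]
C Progressive Voicing Assimilation: [gyozkbo] → [gyozgbo]
D Nasal Assimilation: no change — [gyozgbo]

[gyozgbo]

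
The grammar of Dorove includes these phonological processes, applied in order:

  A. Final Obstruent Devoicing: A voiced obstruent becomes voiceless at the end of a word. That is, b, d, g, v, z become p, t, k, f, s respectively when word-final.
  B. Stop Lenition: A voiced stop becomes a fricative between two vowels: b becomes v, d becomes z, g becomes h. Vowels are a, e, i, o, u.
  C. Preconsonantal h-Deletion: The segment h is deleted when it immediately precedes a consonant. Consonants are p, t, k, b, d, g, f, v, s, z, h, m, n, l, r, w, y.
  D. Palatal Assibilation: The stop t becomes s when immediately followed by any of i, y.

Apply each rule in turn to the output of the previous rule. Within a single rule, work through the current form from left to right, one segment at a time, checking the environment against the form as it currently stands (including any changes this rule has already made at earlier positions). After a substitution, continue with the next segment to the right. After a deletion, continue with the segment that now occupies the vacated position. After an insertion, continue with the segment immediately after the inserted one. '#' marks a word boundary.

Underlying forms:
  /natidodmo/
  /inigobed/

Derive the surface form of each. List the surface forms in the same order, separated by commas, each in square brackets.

[nasizodmo], [inihovet]

/natidodmo/:
  A Final Obstruent Devoicing: no change — [natidodmo]
  B Stop Lenition: [natidodmo] → [natizodmo]
  C Preconsonantal h-Deletion: no change — [natizodmo]
  D Palatal Assibilation: [natizodmo] → [nasizodmo]
/inigobed/:
  A Final Obstruent Devoicing: [inigobed] → [inigobet]
  B Stop Lenition: [inigobet] → [inihovet]
  C Preconsonantal h-Deletion: no change — [inihovet]
  D Palatal Assibilation: no change — [inihovet]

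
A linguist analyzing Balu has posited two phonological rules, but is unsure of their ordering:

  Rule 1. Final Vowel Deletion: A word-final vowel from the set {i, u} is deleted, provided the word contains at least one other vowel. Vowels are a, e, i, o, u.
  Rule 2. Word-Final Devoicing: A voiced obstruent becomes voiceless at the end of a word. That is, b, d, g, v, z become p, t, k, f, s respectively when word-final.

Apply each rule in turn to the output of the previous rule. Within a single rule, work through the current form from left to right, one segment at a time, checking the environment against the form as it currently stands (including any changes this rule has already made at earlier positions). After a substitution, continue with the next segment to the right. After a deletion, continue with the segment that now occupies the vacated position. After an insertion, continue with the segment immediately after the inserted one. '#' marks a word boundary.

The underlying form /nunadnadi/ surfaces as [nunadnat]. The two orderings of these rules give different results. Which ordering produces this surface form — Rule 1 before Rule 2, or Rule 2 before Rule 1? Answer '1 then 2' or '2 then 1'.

1 then 2

Order 1 then 2:
  1 Final Vowel Deletion: [nunadnadi] → [nunadnad]
  2 Word-Final Devoicing: [nunadnad] → [nunadnat]
  result: [nunadnat]
Order 2 then 1:
  2 Word-Final Devoicing: no change — [nunadnadi]
  1 Final Vowel Deletion: [nunadnadi] → [nunadnad]
  result: [nunadnad]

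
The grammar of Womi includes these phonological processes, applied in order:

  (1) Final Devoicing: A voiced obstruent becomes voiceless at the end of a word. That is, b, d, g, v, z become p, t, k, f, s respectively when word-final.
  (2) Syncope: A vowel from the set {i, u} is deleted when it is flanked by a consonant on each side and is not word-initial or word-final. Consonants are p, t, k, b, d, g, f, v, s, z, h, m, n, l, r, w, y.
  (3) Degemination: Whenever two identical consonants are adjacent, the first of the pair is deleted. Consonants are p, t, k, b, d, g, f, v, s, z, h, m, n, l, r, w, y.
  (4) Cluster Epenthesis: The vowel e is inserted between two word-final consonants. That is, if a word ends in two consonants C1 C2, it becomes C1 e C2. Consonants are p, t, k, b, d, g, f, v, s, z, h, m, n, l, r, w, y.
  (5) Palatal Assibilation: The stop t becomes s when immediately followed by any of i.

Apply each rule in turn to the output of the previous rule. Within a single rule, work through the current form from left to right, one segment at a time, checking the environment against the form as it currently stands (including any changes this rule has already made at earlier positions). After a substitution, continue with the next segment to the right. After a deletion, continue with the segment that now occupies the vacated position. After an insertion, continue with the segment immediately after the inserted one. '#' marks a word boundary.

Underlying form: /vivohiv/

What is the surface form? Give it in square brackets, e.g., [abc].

[vohef]

(1) Final Devoicing: [vivohiv] → [vivohif]
(2) Syncope: [vivohif] → [vvohf]
(3) Degemination: [vvohf] → [vohf]
(4) Cluster Epenthesis: [vohf] → [vohef]
(5) Palatal Assibilation: no change — [vohef]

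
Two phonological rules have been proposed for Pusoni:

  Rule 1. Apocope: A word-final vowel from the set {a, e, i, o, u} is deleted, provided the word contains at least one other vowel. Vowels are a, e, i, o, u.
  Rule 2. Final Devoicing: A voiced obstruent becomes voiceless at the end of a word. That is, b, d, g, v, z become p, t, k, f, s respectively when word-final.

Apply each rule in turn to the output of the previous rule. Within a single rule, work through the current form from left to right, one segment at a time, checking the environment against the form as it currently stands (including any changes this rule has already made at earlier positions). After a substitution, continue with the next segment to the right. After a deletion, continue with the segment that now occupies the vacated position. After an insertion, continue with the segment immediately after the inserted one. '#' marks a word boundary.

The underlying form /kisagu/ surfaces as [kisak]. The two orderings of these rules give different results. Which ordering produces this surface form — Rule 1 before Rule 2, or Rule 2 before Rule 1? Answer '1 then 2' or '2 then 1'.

1 then 2

Order 1 then 2:
  1 Apocope: [kisagu] → [kisag]
  2 Final Devoicing: [kisag] → [kisak]
  result: [kisak]
Order 2 then 1:
  2 Final Devoicing: no change — [kisagu]
  1 Apocope: [kisagu] → [kisag]
  result: [kisag]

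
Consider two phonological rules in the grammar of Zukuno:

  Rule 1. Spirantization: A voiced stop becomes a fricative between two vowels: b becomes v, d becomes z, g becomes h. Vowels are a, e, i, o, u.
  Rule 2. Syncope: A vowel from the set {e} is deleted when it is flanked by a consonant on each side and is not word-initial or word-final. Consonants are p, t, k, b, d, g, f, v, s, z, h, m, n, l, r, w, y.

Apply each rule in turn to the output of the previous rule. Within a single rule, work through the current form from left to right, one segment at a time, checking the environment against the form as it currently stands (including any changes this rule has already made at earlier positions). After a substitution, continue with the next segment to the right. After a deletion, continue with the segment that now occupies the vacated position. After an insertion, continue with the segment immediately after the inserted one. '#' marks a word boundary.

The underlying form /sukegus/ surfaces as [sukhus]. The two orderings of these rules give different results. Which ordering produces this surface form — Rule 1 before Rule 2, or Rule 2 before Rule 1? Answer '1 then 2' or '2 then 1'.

Order 1 then 2:
  1 Spirantization: [sukegus] → [sukehus]
  2 Syncope: [sukehus] → [sukhus]
  result: [sukhus]
Order 2 then 1:
  2 Syncope: [sukegus] → [sukgus]
  1 Spirantization: no change — [sukgus]
  result: [sukgus]

1 then 2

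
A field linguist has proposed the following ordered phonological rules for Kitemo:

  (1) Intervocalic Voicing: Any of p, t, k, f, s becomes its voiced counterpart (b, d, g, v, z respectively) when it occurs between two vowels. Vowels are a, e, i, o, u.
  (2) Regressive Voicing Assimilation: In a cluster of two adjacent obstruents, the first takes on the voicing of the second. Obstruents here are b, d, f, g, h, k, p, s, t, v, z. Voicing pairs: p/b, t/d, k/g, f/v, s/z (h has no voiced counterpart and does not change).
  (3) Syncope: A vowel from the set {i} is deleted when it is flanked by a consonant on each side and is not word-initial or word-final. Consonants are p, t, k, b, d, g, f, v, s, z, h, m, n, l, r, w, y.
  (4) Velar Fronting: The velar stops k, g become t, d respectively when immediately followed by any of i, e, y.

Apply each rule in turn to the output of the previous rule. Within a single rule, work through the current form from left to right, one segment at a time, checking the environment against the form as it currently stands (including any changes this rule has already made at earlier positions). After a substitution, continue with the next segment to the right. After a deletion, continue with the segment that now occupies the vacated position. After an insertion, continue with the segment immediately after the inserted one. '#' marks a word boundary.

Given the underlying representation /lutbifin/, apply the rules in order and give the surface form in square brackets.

(1) Intervocalic Voicing: [lutbifin] → [lutbivin]
(2) Regressive Voicing Assimilation: [lutbivin] → [ludbivin]
(3) Syncope: [ludbivin] → [ludbvn]
(4) Velar Fronting: no change — [ludbvn]

[ludbvn]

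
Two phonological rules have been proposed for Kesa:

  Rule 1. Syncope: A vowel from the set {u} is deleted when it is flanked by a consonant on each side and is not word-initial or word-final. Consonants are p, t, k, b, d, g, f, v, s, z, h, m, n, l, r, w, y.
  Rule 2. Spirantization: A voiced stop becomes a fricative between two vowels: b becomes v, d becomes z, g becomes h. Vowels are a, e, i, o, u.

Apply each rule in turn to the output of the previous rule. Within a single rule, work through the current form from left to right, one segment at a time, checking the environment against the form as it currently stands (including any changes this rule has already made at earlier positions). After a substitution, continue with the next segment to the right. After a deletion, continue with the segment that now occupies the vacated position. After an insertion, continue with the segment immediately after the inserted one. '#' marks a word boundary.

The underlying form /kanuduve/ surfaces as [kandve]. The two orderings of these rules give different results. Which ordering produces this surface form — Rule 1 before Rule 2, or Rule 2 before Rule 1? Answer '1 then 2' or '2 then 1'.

Order 1 then 2:
  1 Syncope: [kanuduve] → [kandve]
  2 Spirantization: no change — [kandve]
  result: [kandve]
Order 2 then 1:
  2 Spirantization: [kanuduve] → [kanuzuve]
  1 Syncope: [kanuzuve] → [kanzve]
  result: [kanzve]

1 then 2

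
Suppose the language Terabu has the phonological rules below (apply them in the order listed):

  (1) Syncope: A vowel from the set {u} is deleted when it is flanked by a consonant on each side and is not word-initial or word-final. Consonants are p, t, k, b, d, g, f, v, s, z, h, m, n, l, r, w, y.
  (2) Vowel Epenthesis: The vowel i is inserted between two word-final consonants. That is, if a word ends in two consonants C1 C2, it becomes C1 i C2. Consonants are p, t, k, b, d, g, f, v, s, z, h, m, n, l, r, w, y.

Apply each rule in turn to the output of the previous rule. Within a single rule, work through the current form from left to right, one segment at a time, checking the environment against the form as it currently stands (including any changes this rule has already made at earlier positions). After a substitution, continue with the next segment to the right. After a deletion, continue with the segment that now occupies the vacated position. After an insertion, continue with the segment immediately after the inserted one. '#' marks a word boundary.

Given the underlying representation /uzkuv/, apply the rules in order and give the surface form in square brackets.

(1) Syncope: [uzkuv] → [uzkv]
(2) Vowel Epenthesis: [uzkv] → [uzkiv]

[uzkiv]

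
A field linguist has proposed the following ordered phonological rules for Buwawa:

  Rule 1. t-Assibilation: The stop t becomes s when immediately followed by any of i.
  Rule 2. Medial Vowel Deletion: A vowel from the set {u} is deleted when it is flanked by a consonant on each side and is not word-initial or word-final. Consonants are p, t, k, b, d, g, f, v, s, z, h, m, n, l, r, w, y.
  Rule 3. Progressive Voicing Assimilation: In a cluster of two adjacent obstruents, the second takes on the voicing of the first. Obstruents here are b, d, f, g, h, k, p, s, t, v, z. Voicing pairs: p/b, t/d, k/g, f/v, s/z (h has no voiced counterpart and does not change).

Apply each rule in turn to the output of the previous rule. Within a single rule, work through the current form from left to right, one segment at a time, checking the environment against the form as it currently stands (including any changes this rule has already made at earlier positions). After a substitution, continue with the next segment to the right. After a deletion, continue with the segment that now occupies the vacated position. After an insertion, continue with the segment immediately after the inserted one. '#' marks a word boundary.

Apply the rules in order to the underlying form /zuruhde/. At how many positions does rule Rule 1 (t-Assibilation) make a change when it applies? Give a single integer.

0

Rule 1 t-Assibilation: no change — [zuruhde]
Rule 2 Medial Vowel Deletion: [zuruhde] → [zrhde]
Rule 3 Progressive Voicing Assimilation: [zrhde] → [zrhte]
Rule Rule 1 changed 0 position(s).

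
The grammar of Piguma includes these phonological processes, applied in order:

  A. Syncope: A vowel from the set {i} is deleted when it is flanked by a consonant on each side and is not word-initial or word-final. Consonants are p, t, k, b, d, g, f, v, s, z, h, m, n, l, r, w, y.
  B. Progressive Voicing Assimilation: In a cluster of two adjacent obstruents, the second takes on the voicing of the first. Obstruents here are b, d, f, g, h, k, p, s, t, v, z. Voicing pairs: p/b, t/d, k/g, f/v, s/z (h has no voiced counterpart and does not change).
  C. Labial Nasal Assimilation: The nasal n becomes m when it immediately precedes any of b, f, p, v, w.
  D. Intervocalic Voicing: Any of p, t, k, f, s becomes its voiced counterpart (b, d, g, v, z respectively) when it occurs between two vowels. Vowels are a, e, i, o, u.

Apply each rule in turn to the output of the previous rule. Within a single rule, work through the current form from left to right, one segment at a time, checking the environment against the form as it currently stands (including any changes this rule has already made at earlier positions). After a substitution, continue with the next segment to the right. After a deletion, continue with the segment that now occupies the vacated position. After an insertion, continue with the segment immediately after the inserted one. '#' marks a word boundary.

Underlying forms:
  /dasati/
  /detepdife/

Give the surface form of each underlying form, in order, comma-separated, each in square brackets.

[dazadi], [dedeptfe]

/dasati/:
  A Syncope: no change — [dasati]
  B Progressive Voicing Assimilation: no change — [dasati]
  C Labial Nasal Assimilation: no change — [dasati]
  D Intervocalic Voicing: [dasati] → [dazadi]
/detepdife/:
  A Syncope: [detepdife] → [detepdfe]
  B Progressive Voicing Assimilation: [detepdfe] → [deteptfe]
  C Labial Nasal Assimilation: no change — [deteptfe]
  D Intervocalic Voicing: [deteptfe] → [dedeptfe]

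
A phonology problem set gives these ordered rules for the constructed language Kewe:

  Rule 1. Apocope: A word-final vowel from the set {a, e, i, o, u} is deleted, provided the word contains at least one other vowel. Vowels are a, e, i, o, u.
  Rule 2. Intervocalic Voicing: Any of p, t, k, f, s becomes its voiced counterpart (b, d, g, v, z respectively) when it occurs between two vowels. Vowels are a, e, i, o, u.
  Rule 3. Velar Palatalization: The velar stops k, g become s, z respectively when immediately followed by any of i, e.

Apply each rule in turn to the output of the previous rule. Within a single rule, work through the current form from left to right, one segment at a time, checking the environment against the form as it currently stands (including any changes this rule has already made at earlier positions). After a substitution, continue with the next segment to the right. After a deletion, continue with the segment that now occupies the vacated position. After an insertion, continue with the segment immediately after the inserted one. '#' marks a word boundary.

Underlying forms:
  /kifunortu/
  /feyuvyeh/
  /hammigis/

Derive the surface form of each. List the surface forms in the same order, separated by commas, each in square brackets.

/kifunortu/:
  Rule 1 Apocope: [kifunortu] → [kifunort]
  Rule 2 Intervocalic Voicing: [kifunort] → [kivunort]
  Rule 3 Velar Palatalization: [kivunort] → [sivunort]
/feyuvyeh/:
  Rule 1 Apocope: no change — [feyuvyeh]
  Rule 2 Intervocalic Voicing: no change — [feyuvyeh]
  Rule 3 Velar Palatalization: no change — [feyuvyeh]
/hammigis/:
  Rule 1 Apocope: no change — [hammigis]
  Rule 2 Intervocalic Voicing: no change — [hammigis]
  Rule 3 Velar Palatalization: [hammigis] → [hammizis]

[sivunort], [feyuvyeh], [hammizis]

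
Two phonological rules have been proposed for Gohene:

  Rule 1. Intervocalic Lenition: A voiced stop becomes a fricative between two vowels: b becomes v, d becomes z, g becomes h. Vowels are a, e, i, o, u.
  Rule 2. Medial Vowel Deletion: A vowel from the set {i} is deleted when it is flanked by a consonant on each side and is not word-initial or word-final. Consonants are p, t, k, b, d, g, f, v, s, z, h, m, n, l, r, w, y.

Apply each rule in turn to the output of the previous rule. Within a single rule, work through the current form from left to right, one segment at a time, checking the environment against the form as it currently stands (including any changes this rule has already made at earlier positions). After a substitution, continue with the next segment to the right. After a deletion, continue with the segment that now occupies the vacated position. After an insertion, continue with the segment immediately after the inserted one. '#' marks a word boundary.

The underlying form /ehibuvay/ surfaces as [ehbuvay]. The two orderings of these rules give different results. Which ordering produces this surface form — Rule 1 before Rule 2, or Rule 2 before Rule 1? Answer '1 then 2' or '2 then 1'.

2 then 1

Order 1 then 2:
  1 Intervocalic Lenition: [ehibuvay] → [ehivuvay]
  2 Medial Vowel Deletion: [ehivuvay] → [ehvuvay]
  result: [ehvuvay]
Order 2 then 1:
  2 Medial Vowel Deletion: [ehibuvay] → [ehbuvay]
  1 Intervocalic Lenition: no change — [ehbuvay]
  result: [ehbuvay]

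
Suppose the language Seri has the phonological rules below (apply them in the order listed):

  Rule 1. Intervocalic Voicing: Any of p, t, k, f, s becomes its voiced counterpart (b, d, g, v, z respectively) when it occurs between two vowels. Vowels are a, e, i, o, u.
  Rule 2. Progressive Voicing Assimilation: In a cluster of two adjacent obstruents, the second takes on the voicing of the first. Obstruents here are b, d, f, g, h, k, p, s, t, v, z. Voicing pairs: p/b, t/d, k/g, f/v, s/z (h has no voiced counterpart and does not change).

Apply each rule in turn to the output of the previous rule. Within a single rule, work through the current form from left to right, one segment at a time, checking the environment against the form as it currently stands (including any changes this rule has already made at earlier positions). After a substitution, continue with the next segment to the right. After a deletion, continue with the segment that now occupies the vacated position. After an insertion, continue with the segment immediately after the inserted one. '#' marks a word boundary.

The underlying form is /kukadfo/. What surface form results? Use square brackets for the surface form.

[kugadvo]

Rule 1 Intervocalic Voicing: [kukadfo] → [kugadfo]
Rule 2 Progressive Voicing Assimilation: [kugadfo] → [kugadvo]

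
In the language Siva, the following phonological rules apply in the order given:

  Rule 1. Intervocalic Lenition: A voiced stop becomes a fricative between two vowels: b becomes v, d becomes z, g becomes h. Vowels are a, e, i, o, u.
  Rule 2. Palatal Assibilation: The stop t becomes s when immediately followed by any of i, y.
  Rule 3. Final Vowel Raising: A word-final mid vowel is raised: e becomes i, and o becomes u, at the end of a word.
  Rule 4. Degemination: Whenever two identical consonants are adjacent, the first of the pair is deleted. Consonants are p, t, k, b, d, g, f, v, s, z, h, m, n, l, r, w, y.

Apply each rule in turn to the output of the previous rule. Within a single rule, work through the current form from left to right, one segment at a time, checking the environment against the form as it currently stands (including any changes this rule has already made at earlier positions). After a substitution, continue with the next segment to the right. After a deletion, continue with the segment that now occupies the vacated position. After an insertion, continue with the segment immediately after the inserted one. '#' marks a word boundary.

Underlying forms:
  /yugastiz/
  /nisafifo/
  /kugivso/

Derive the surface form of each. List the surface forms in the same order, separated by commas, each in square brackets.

[yuhasiz], [nisafifu], [kuhivsu]

/yugastiz/:
  Rule 1 Intervocalic Lenition: [yugastiz] → [yuhastiz]
  Rule 2 Palatal Assibilation: [yuhastiz] → [yuhassiz]
  Rule 3 Final Vowel Raising: no change — [yuhassiz]
  Rule 4 Degemination: [yuhassiz] → [yuhasiz]
/nisafifo/:
  Rule 1 Intervocalic Lenition: no change — [nisafifo]
  Rule 2 Palatal Assibilation: no change — [nisafifo]
  Rule 3 Final Vowel Raising: [nisafifo] → [nisafifu]
  Rule 4 Degemination: no change — [nisafifu]
/kugivso/:
  Rule 1 Intervocalic Lenition: [kugivso] → [kuhivso]
  Rule 2 Palatal Assibilation: no change — [kuhivso]
  Rule 3 Final Vowel Raising: [kuhivso] → [kuhivsu]
  Rule 4 Degemination: no change — [kuhivsu]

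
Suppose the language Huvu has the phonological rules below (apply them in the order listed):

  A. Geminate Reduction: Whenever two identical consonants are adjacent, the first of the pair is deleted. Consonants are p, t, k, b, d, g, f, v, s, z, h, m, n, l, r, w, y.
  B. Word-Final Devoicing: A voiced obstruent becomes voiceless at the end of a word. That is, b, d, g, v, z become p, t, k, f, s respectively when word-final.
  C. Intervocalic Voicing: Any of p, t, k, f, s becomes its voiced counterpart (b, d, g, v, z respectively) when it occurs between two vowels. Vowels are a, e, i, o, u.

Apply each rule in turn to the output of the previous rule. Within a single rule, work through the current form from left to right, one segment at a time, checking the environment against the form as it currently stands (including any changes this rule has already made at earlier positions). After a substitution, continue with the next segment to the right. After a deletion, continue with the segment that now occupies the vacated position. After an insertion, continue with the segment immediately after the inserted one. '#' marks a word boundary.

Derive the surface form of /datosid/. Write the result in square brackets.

A Geminate Reduction: no change — [datosid]
B Word-Final Devoicing: [datosid] → [datosit]
C Intervocalic Voicing: [datosit] → [dadozit]

[dadozit]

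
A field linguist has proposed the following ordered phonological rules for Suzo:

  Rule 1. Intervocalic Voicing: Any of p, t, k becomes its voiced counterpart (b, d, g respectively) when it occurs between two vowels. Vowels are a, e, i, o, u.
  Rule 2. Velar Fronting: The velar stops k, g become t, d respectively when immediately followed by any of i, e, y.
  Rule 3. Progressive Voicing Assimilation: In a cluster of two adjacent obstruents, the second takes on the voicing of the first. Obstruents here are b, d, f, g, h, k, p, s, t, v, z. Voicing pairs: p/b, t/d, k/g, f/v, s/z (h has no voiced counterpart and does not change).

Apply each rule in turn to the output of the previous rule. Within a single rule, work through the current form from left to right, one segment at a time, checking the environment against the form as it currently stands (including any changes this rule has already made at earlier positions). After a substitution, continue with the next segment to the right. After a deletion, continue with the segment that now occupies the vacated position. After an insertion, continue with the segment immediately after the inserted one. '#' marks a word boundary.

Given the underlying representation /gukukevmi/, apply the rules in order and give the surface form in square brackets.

Rule 1 Intervocalic Voicing: [gukukevmi] → [gugugevmi]
Rule 2 Velar Fronting: [gugugevmi] → [gugudevmi]
Rule 3 Progressive Voicing Assimilation: no change — [gugudevmi]

[gugudevmi]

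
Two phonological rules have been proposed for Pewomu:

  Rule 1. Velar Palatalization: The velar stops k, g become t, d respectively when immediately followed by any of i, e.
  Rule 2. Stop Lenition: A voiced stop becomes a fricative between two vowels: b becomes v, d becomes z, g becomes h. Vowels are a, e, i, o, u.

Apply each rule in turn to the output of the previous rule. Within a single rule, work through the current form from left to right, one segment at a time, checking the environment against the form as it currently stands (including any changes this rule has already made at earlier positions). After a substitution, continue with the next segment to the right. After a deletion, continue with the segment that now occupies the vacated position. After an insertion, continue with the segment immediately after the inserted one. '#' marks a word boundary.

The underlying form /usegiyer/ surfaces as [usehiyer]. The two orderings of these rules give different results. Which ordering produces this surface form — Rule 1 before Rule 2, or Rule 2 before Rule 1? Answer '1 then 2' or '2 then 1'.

Order 1 then 2:
  1 Velar Palatalization: [usegiyer] → [usediyer]
  2 Stop Lenition: [usediyer] → [useziyer]
  result: [useziyer]
Order 2 then 1:
  2 Stop Lenition: [usegiyer] → [usehiyer]
  1 Velar Palatalization: no change — [usehiyer]
  result: [usehiyer]

2 then 1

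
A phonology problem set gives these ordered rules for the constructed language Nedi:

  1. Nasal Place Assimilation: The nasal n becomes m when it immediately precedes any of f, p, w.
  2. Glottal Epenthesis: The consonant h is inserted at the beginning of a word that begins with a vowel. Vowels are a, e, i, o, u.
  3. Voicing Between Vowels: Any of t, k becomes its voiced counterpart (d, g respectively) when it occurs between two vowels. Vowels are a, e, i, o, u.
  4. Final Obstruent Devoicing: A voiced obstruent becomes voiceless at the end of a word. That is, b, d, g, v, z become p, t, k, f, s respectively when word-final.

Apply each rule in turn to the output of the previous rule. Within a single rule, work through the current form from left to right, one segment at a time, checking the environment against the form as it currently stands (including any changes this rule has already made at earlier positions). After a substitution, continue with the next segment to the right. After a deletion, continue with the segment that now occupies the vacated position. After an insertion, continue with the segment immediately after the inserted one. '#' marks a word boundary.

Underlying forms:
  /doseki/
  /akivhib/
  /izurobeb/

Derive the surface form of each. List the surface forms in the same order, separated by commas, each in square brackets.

/doseki/:
  1 Nasal Place Assimilation: no change — [doseki]
  2 Glottal Epenthesis: no change — [doseki]
  3 Voicing Between Vowels: [doseki] → [dosegi]
  4 Final Obstruent Devoicing: no change — [dosegi]
/akivhib/:
  1 Nasal Place Assimilation: no change — [akivhib]
  2 Glottal Epenthesis: [akivhib] → [hakivhib]
  3 Voicing Between Vowels: [hakivhib] → [hagivhib]
  4 Final Obstruent Devoicing: [hagivhib] → [hagivhip]
/izurobeb/:
  1 Nasal Place Assimilation: no change — [izurobeb]
  2 Glottal Epenthesis: [izurobeb] → [hizurobeb]
  3 Voicing Between Vowels: no change — [hizurobeb]
  4 Final Obstruent Devoicing: [hizurobeb] → [hizurobep]

[dosegi], [hagivhip], [hizurobep]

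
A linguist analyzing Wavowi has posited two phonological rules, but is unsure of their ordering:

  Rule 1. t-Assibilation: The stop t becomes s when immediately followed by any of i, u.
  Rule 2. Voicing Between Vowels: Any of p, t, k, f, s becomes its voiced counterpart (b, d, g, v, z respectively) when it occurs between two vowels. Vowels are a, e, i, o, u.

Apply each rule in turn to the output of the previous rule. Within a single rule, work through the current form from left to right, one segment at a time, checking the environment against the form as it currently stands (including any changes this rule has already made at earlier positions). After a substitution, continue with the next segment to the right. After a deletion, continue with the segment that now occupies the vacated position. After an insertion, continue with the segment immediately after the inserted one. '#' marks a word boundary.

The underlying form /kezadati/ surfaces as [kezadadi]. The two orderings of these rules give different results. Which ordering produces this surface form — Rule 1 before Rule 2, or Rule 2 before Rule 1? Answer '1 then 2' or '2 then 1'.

Order 1 then 2:
  1 t-Assibilation: [kezadati] → [kezadasi]
  2 Voicing Between Vowels: [kezadasi] → [kezadazi]
  result: [kezadazi]
Order 2 then 1:
  2 Voicing Between Vowels: [kezadati] → [kezadadi]
  1 t-Assibilation: no change — [kezadadi]
  result: [kezadadi]

2 then 1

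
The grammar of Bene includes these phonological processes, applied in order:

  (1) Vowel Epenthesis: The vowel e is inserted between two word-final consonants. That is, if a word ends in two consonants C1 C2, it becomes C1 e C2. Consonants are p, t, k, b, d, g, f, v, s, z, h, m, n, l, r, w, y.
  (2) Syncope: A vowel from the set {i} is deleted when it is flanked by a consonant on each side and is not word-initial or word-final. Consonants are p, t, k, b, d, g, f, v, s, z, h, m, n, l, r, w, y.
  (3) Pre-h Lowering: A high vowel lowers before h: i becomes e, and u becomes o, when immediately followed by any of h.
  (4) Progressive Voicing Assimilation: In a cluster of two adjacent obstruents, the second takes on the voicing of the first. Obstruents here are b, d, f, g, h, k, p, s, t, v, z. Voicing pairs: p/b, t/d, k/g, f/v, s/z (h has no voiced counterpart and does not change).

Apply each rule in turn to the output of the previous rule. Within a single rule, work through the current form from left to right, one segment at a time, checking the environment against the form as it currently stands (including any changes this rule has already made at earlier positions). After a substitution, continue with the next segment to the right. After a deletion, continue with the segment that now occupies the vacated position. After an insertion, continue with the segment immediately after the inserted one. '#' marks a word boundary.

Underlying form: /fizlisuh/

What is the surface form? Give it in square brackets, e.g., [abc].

(1) Vowel Epenthesis: no change — [fizlisuh]
(2) Syncope: [fizlisuh] → [fzlsuh]
(3) Pre-h Lowering: [fzlsuh] → [fzlsoh]
(4) Progressive Voicing Assimilation: [fzlsoh] → [fslsoh]

[fslsoh]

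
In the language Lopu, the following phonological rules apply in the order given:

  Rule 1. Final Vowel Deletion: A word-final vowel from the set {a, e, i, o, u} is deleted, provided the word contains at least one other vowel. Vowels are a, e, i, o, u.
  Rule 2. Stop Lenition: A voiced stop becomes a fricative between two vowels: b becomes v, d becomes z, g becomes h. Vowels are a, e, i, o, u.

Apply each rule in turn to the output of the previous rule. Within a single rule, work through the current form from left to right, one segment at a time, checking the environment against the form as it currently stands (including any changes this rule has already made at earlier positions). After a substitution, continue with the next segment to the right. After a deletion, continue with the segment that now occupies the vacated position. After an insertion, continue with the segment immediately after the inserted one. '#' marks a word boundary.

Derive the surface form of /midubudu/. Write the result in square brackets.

[mizuvud]

Rule 1 Final Vowel Deletion: [midubudu] → [midubud]
Rule 2 Stop Lenition: [midubud] → [mizuvud]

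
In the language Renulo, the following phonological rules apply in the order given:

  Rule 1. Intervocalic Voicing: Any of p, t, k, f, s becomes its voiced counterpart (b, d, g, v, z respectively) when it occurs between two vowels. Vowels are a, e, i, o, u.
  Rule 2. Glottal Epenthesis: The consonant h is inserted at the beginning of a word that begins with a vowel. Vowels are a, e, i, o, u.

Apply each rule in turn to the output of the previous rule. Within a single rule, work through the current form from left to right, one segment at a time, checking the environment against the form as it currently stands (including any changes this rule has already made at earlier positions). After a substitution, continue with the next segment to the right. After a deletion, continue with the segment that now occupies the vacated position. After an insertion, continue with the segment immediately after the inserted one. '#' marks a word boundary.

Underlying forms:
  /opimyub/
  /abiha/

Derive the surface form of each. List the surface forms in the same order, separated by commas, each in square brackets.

[hobimyub], [habiha]

/opimyub/:
  Rule 1 Intervocalic Voicing: [opimyub] → [obimyub]
  Rule 2 Glottal Epenthesis: [obimyub] → [hobimyub]
/abiha/:
  Rule 1 Intervocalic Voicing: no change — [abiha]
  Rule 2 Glottal Epenthesis: [abiha] → [habiha]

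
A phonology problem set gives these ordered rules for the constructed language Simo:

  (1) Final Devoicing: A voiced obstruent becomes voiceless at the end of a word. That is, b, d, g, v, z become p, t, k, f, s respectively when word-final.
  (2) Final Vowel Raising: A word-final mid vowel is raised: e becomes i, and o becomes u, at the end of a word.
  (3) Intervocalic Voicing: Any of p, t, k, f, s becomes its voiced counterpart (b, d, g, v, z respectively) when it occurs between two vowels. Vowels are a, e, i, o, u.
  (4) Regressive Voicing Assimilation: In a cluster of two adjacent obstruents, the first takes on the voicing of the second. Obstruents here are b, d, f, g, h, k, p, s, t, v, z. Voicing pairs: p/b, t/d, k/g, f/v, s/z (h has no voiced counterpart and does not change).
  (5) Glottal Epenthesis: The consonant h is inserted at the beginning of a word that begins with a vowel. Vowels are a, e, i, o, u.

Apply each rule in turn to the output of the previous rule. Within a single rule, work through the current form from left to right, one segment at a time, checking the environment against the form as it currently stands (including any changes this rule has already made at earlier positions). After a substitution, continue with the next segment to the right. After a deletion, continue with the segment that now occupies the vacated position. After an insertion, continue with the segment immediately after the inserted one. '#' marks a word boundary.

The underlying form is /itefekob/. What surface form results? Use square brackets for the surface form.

[hidevegop]

(1) Final Devoicing: [itefekob] → [itefekop]
(2) Final Vowel Raising: no change — [itefekop]
(3) Intervocalic Voicing: [itefekop] → [idevegop]
(4) Regressive Voicing Assimilation: no change — [idevegop]
(5) Glottal Epenthesis: [idevegop] → [hidevegop]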